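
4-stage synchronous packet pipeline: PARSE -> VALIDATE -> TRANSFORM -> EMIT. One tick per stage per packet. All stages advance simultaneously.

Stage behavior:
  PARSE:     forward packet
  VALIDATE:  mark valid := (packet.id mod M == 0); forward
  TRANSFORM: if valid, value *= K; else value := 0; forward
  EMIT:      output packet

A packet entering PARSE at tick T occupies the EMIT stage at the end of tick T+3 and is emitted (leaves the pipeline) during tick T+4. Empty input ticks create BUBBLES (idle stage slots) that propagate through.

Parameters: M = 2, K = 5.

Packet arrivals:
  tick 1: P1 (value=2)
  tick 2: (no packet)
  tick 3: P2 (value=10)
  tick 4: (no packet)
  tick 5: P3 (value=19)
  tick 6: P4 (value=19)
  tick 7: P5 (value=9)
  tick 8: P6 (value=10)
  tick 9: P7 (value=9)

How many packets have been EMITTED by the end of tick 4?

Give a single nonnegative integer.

Answer: 0

Derivation:
Tick 1: [PARSE:P1(v=2,ok=F), VALIDATE:-, TRANSFORM:-, EMIT:-] out:-; in:P1
Tick 2: [PARSE:-, VALIDATE:P1(v=2,ok=F), TRANSFORM:-, EMIT:-] out:-; in:-
Tick 3: [PARSE:P2(v=10,ok=F), VALIDATE:-, TRANSFORM:P1(v=0,ok=F), EMIT:-] out:-; in:P2
Tick 4: [PARSE:-, VALIDATE:P2(v=10,ok=T), TRANSFORM:-, EMIT:P1(v=0,ok=F)] out:-; in:-
Emitted by tick 4: []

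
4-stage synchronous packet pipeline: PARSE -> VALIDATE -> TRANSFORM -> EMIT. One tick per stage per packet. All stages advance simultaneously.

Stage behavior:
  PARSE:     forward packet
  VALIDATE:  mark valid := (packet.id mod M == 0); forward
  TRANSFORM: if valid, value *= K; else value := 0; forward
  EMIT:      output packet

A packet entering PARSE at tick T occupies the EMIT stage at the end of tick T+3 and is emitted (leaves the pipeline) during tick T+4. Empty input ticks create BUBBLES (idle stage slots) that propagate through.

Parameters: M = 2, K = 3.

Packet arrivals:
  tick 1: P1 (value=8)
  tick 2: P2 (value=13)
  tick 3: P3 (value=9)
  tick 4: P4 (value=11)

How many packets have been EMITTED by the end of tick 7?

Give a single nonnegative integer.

Tick 1: [PARSE:P1(v=8,ok=F), VALIDATE:-, TRANSFORM:-, EMIT:-] out:-; in:P1
Tick 2: [PARSE:P2(v=13,ok=F), VALIDATE:P1(v=8,ok=F), TRANSFORM:-, EMIT:-] out:-; in:P2
Tick 3: [PARSE:P3(v=9,ok=F), VALIDATE:P2(v=13,ok=T), TRANSFORM:P1(v=0,ok=F), EMIT:-] out:-; in:P3
Tick 4: [PARSE:P4(v=11,ok=F), VALIDATE:P3(v=9,ok=F), TRANSFORM:P2(v=39,ok=T), EMIT:P1(v=0,ok=F)] out:-; in:P4
Tick 5: [PARSE:-, VALIDATE:P4(v=11,ok=T), TRANSFORM:P3(v=0,ok=F), EMIT:P2(v=39,ok=T)] out:P1(v=0); in:-
Tick 6: [PARSE:-, VALIDATE:-, TRANSFORM:P4(v=33,ok=T), EMIT:P3(v=0,ok=F)] out:P2(v=39); in:-
Tick 7: [PARSE:-, VALIDATE:-, TRANSFORM:-, EMIT:P4(v=33,ok=T)] out:P3(v=0); in:-
Emitted by tick 7: ['P1', 'P2', 'P3']

Answer: 3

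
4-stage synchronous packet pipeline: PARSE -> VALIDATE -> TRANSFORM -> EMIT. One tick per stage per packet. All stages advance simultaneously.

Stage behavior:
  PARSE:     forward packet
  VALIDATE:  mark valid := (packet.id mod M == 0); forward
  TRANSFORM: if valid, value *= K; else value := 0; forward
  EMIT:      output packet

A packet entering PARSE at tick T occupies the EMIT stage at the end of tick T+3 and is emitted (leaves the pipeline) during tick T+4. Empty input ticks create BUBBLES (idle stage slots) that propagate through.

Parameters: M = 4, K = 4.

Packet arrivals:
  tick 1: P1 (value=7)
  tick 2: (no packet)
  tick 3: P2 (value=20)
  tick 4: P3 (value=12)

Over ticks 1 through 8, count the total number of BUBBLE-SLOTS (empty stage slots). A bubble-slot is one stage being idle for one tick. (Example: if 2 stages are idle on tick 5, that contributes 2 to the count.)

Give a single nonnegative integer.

Tick 1: [PARSE:P1(v=7,ok=F), VALIDATE:-, TRANSFORM:-, EMIT:-] out:-; bubbles=3
Tick 2: [PARSE:-, VALIDATE:P1(v=7,ok=F), TRANSFORM:-, EMIT:-] out:-; bubbles=3
Tick 3: [PARSE:P2(v=20,ok=F), VALIDATE:-, TRANSFORM:P1(v=0,ok=F), EMIT:-] out:-; bubbles=2
Tick 4: [PARSE:P3(v=12,ok=F), VALIDATE:P2(v=20,ok=F), TRANSFORM:-, EMIT:P1(v=0,ok=F)] out:-; bubbles=1
Tick 5: [PARSE:-, VALIDATE:P3(v=12,ok=F), TRANSFORM:P2(v=0,ok=F), EMIT:-] out:P1(v=0); bubbles=2
Tick 6: [PARSE:-, VALIDATE:-, TRANSFORM:P3(v=0,ok=F), EMIT:P2(v=0,ok=F)] out:-; bubbles=2
Tick 7: [PARSE:-, VALIDATE:-, TRANSFORM:-, EMIT:P3(v=0,ok=F)] out:P2(v=0); bubbles=3
Tick 8: [PARSE:-, VALIDATE:-, TRANSFORM:-, EMIT:-] out:P3(v=0); bubbles=4
Total bubble-slots: 20

Answer: 20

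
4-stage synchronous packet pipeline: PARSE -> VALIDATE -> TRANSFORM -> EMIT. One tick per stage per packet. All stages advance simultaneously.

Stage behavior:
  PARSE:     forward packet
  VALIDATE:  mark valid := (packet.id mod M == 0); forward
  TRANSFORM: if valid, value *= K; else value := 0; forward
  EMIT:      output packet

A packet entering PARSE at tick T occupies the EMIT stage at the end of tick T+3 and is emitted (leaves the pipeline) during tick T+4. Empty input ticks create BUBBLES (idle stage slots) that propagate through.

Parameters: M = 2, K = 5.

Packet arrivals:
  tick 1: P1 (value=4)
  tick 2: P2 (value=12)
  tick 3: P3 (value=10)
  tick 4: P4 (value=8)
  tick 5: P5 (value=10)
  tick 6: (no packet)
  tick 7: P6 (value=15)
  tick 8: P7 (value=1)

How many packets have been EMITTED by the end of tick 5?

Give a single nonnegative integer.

Answer: 1

Derivation:
Tick 1: [PARSE:P1(v=4,ok=F), VALIDATE:-, TRANSFORM:-, EMIT:-] out:-; in:P1
Tick 2: [PARSE:P2(v=12,ok=F), VALIDATE:P1(v=4,ok=F), TRANSFORM:-, EMIT:-] out:-; in:P2
Tick 3: [PARSE:P3(v=10,ok=F), VALIDATE:P2(v=12,ok=T), TRANSFORM:P1(v=0,ok=F), EMIT:-] out:-; in:P3
Tick 4: [PARSE:P4(v=8,ok=F), VALIDATE:P3(v=10,ok=F), TRANSFORM:P2(v=60,ok=T), EMIT:P1(v=0,ok=F)] out:-; in:P4
Tick 5: [PARSE:P5(v=10,ok=F), VALIDATE:P4(v=8,ok=T), TRANSFORM:P3(v=0,ok=F), EMIT:P2(v=60,ok=T)] out:P1(v=0); in:P5
Emitted by tick 5: ['P1']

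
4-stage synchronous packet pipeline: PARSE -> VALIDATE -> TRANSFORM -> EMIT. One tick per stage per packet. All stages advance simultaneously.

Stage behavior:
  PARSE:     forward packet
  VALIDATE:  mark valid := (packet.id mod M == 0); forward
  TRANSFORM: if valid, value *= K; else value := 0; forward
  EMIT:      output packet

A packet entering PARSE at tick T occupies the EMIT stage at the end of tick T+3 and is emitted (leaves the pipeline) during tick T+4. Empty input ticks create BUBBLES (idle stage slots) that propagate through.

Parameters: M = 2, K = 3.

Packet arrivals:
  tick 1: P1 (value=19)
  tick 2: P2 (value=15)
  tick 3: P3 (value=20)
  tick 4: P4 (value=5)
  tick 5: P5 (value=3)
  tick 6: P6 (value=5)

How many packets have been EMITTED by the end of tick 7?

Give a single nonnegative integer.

Answer: 3

Derivation:
Tick 1: [PARSE:P1(v=19,ok=F), VALIDATE:-, TRANSFORM:-, EMIT:-] out:-; in:P1
Tick 2: [PARSE:P2(v=15,ok=F), VALIDATE:P1(v=19,ok=F), TRANSFORM:-, EMIT:-] out:-; in:P2
Tick 3: [PARSE:P3(v=20,ok=F), VALIDATE:P2(v=15,ok=T), TRANSFORM:P1(v=0,ok=F), EMIT:-] out:-; in:P3
Tick 4: [PARSE:P4(v=5,ok=F), VALIDATE:P3(v=20,ok=F), TRANSFORM:P2(v=45,ok=T), EMIT:P1(v=0,ok=F)] out:-; in:P4
Tick 5: [PARSE:P5(v=3,ok=F), VALIDATE:P4(v=5,ok=T), TRANSFORM:P3(v=0,ok=F), EMIT:P2(v=45,ok=T)] out:P1(v=0); in:P5
Tick 6: [PARSE:P6(v=5,ok=F), VALIDATE:P5(v=3,ok=F), TRANSFORM:P4(v=15,ok=T), EMIT:P3(v=0,ok=F)] out:P2(v=45); in:P6
Tick 7: [PARSE:-, VALIDATE:P6(v=5,ok=T), TRANSFORM:P5(v=0,ok=F), EMIT:P4(v=15,ok=T)] out:P3(v=0); in:-
Emitted by tick 7: ['P1', 'P2', 'P3']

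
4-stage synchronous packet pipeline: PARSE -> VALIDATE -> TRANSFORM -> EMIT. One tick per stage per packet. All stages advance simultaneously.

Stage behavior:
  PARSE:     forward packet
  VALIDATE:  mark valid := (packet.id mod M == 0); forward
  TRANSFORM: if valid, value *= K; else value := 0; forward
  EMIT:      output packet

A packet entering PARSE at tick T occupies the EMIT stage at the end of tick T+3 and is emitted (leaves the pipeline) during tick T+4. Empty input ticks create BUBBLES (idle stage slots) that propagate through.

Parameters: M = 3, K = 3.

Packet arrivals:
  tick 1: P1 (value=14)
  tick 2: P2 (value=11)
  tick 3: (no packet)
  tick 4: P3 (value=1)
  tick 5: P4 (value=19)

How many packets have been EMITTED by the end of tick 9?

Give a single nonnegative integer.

Answer: 4

Derivation:
Tick 1: [PARSE:P1(v=14,ok=F), VALIDATE:-, TRANSFORM:-, EMIT:-] out:-; in:P1
Tick 2: [PARSE:P2(v=11,ok=F), VALIDATE:P1(v=14,ok=F), TRANSFORM:-, EMIT:-] out:-; in:P2
Tick 3: [PARSE:-, VALIDATE:P2(v=11,ok=F), TRANSFORM:P1(v=0,ok=F), EMIT:-] out:-; in:-
Tick 4: [PARSE:P3(v=1,ok=F), VALIDATE:-, TRANSFORM:P2(v=0,ok=F), EMIT:P1(v=0,ok=F)] out:-; in:P3
Tick 5: [PARSE:P4(v=19,ok=F), VALIDATE:P3(v=1,ok=T), TRANSFORM:-, EMIT:P2(v=0,ok=F)] out:P1(v=0); in:P4
Tick 6: [PARSE:-, VALIDATE:P4(v=19,ok=F), TRANSFORM:P3(v=3,ok=T), EMIT:-] out:P2(v=0); in:-
Tick 7: [PARSE:-, VALIDATE:-, TRANSFORM:P4(v=0,ok=F), EMIT:P3(v=3,ok=T)] out:-; in:-
Tick 8: [PARSE:-, VALIDATE:-, TRANSFORM:-, EMIT:P4(v=0,ok=F)] out:P3(v=3); in:-
Tick 9: [PARSE:-, VALIDATE:-, TRANSFORM:-, EMIT:-] out:P4(v=0); in:-
Emitted by tick 9: ['P1', 'P2', 'P3', 'P4']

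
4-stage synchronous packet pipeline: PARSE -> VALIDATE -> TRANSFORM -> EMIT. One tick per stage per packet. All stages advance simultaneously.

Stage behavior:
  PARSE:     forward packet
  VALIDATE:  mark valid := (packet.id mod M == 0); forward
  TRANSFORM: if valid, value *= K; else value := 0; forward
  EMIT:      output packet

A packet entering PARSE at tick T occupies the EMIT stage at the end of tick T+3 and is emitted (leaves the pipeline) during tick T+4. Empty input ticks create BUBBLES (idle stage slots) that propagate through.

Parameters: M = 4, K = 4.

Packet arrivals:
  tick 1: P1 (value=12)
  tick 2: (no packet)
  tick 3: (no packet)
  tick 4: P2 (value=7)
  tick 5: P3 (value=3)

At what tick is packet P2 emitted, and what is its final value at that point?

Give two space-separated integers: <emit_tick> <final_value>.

Tick 1: [PARSE:P1(v=12,ok=F), VALIDATE:-, TRANSFORM:-, EMIT:-] out:-; in:P1
Tick 2: [PARSE:-, VALIDATE:P1(v=12,ok=F), TRANSFORM:-, EMIT:-] out:-; in:-
Tick 3: [PARSE:-, VALIDATE:-, TRANSFORM:P1(v=0,ok=F), EMIT:-] out:-; in:-
Tick 4: [PARSE:P2(v=7,ok=F), VALIDATE:-, TRANSFORM:-, EMIT:P1(v=0,ok=F)] out:-; in:P2
Tick 5: [PARSE:P3(v=3,ok=F), VALIDATE:P2(v=7,ok=F), TRANSFORM:-, EMIT:-] out:P1(v=0); in:P3
Tick 6: [PARSE:-, VALIDATE:P3(v=3,ok=F), TRANSFORM:P2(v=0,ok=F), EMIT:-] out:-; in:-
Tick 7: [PARSE:-, VALIDATE:-, TRANSFORM:P3(v=0,ok=F), EMIT:P2(v=0,ok=F)] out:-; in:-
Tick 8: [PARSE:-, VALIDATE:-, TRANSFORM:-, EMIT:P3(v=0,ok=F)] out:P2(v=0); in:-
Tick 9: [PARSE:-, VALIDATE:-, TRANSFORM:-, EMIT:-] out:P3(v=0); in:-
P2: arrives tick 4, valid=False (id=2, id%4=2), emit tick 8, final value 0

Answer: 8 0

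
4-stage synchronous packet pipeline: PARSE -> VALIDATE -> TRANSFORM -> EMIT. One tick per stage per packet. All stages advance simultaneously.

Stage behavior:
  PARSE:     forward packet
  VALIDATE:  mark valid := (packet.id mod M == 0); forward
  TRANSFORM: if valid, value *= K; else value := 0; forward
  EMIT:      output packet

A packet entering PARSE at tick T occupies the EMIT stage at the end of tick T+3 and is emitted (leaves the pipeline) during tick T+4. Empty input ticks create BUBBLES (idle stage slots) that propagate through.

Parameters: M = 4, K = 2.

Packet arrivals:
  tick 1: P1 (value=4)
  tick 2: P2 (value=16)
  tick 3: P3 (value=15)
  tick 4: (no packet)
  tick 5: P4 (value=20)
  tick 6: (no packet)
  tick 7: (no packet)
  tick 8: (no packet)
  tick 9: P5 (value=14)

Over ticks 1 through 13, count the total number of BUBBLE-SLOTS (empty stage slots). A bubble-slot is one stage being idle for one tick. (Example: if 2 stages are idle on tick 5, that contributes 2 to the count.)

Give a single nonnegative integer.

Tick 1: [PARSE:P1(v=4,ok=F), VALIDATE:-, TRANSFORM:-, EMIT:-] out:-; bubbles=3
Tick 2: [PARSE:P2(v=16,ok=F), VALIDATE:P1(v=4,ok=F), TRANSFORM:-, EMIT:-] out:-; bubbles=2
Tick 3: [PARSE:P3(v=15,ok=F), VALIDATE:P2(v=16,ok=F), TRANSFORM:P1(v=0,ok=F), EMIT:-] out:-; bubbles=1
Tick 4: [PARSE:-, VALIDATE:P3(v=15,ok=F), TRANSFORM:P2(v=0,ok=F), EMIT:P1(v=0,ok=F)] out:-; bubbles=1
Tick 5: [PARSE:P4(v=20,ok=F), VALIDATE:-, TRANSFORM:P3(v=0,ok=F), EMIT:P2(v=0,ok=F)] out:P1(v=0); bubbles=1
Tick 6: [PARSE:-, VALIDATE:P4(v=20,ok=T), TRANSFORM:-, EMIT:P3(v=0,ok=F)] out:P2(v=0); bubbles=2
Tick 7: [PARSE:-, VALIDATE:-, TRANSFORM:P4(v=40,ok=T), EMIT:-] out:P3(v=0); bubbles=3
Tick 8: [PARSE:-, VALIDATE:-, TRANSFORM:-, EMIT:P4(v=40,ok=T)] out:-; bubbles=3
Tick 9: [PARSE:P5(v=14,ok=F), VALIDATE:-, TRANSFORM:-, EMIT:-] out:P4(v=40); bubbles=3
Tick 10: [PARSE:-, VALIDATE:P5(v=14,ok=F), TRANSFORM:-, EMIT:-] out:-; bubbles=3
Tick 11: [PARSE:-, VALIDATE:-, TRANSFORM:P5(v=0,ok=F), EMIT:-] out:-; bubbles=3
Tick 12: [PARSE:-, VALIDATE:-, TRANSFORM:-, EMIT:P5(v=0,ok=F)] out:-; bubbles=3
Tick 13: [PARSE:-, VALIDATE:-, TRANSFORM:-, EMIT:-] out:P5(v=0); bubbles=4
Total bubble-slots: 32

Answer: 32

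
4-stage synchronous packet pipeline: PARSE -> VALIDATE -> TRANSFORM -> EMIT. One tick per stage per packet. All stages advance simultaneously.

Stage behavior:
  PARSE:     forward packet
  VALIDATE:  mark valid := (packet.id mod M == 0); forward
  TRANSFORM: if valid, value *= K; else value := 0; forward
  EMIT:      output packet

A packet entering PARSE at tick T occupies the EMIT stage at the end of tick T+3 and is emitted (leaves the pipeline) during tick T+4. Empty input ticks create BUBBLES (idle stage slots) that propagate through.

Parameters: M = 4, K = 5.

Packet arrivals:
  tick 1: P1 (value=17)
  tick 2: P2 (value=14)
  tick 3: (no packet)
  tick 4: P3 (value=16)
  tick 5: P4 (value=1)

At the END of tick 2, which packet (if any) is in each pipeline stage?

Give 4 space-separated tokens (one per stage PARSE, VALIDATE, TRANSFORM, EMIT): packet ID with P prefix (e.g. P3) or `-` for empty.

Tick 1: [PARSE:P1(v=17,ok=F), VALIDATE:-, TRANSFORM:-, EMIT:-] out:-; in:P1
Tick 2: [PARSE:P2(v=14,ok=F), VALIDATE:P1(v=17,ok=F), TRANSFORM:-, EMIT:-] out:-; in:P2
At end of tick 2: ['P2', 'P1', '-', '-']

Answer: P2 P1 - -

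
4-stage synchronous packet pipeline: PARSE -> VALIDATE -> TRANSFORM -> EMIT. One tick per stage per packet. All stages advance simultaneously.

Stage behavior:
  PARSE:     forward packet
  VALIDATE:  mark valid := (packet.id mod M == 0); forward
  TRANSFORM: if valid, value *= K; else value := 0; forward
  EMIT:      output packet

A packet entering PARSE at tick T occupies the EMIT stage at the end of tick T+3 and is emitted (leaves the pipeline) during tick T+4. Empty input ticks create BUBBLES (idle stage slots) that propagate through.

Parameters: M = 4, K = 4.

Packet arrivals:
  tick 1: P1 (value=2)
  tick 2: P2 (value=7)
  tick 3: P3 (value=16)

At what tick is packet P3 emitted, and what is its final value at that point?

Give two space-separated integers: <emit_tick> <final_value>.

Tick 1: [PARSE:P1(v=2,ok=F), VALIDATE:-, TRANSFORM:-, EMIT:-] out:-; in:P1
Tick 2: [PARSE:P2(v=7,ok=F), VALIDATE:P1(v=2,ok=F), TRANSFORM:-, EMIT:-] out:-; in:P2
Tick 3: [PARSE:P3(v=16,ok=F), VALIDATE:P2(v=7,ok=F), TRANSFORM:P1(v=0,ok=F), EMIT:-] out:-; in:P3
Tick 4: [PARSE:-, VALIDATE:P3(v=16,ok=F), TRANSFORM:P2(v=0,ok=F), EMIT:P1(v=0,ok=F)] out:-; in:-
Tick 5: [PARSE:-, VALIDATE:-, TRANSFORM:P3(v=0,ok=F), EMIT:P2(v=0,ok=F)] out:P1(v=0); in:-
Tick 6: [PARSE:-, VALIDATE:-, TRANSFORM:-, EMIT:P3(v=0,ok=F)] out:P2(v=0); in:-
Tick 7: [PARSE:-, VALIDATE:-, TRANSFORM:-, EMIT:-] out:P3(v=0); in:-
P3: arrives tick 3, valid=False (id=3, id%4=3), emit tick 7, final value 0

Answer: 7 0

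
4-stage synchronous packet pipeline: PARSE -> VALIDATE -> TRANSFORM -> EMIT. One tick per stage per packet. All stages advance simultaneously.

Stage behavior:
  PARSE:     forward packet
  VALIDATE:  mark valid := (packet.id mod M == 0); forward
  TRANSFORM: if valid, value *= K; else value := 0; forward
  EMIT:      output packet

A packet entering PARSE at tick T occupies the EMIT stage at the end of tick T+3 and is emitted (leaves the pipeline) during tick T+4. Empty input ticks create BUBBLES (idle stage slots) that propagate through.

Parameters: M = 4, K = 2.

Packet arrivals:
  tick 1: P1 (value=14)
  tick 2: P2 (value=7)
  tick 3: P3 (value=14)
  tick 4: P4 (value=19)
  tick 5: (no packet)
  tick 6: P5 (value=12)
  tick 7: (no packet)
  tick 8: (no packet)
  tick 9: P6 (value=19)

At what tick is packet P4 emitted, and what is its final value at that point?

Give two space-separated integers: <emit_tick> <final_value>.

Tick 1: [PARSE:P1(v=14,ok=F), VALIDATE:-, TRANSFORM:-, EMIT:-] out:-; in:P1
Tick 2: [PARSE:P2(v=7,ok=F), VALIDATE:P1(v=14,ok=F), TRANSFORM:-, EMIT:-] out:-; in:P2
Tick 3: [PARSE:P3(v=14,ok=F), VALIDATE:P2(v=7,ok=F), TRANSFORM:P1(v=0,ok=F), EMIT:-] out:-; in:P3
Tick 4: [PARSE:P4(v=19,ok=F), VALIDATE:P3(v=14,ok=F), TRANSFORM:P2(v=0,ok=F), EMIT:P1(v=0,ok=F)] out:-; in:P4
Tick 5: [PARSE:-, VALIDATE:P4(v=19,ok=T), TRANSFORM:P3(v=0,ok=F), EMIT:P2(v=0,ok=F)] out:P1(v=0); in:-
Tick 6: [PARSE:P5(v=12,ok=F), VALIDATE:-, TRANSFORM:P4(v=38,ok=T), EMIT:P3(v=0,ok=F)] out:P2(v=0); in:P5
Tick 7: [PARSE:-, VALIDATE:P5(v=12,ok=F), TRANSFORM:-, EMIT:P4(v=38,ok=T)] out:P3(v=0); in:-
Tick 8: [PARSE:-, VALIDATE:-, TRANSFORM:P5(v=0,ok=F), EMIT:-] out:P4(v=38); in:-
Tick 9: [PARSE:P6(v=19,ok=F), VALIDATE:-, TRANSFORM:-, EMIT:P5(v=0,ok=F)] out:-; in:P6
Tick 10: [PARSE:-, VALIDATE:P6(v=19,ok=F), TRANSFORM:-, EMIT:-] out:P5(v=0); in:-
Tick 11: [PARSE:-, VALIDATE:-, TRANSFORM:P6(v=0,ok=F), EMIT:-] out:-; in:-
Tick 12: [PARSE:-, VALIDATE:-, TRANSFORM:-, EMIT:P6(v=0,ok=F)] out:-; in:-
Tick 13: [PARSE:-, VALIDATE:-, TRANSFORM:-, EMIT:-] out:P6(v=0); in:-
P4: arrives tick 4, valid=True (id=4, id%4=0), emit tick 8, final value 38

Answer: 8 38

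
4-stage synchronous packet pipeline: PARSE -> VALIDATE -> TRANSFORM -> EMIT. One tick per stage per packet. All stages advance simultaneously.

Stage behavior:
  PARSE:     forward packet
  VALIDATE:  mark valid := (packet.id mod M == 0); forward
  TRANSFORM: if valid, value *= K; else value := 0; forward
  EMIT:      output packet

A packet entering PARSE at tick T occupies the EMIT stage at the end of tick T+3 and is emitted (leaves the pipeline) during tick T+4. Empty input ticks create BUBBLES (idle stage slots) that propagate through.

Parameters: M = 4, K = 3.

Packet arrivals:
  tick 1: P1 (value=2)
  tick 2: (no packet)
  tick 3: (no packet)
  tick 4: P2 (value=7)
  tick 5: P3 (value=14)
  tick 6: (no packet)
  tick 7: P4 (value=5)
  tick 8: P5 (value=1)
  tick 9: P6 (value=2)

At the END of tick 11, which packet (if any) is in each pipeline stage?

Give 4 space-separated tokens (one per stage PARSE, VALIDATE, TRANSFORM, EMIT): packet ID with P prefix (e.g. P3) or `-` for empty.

Tick 1: [PARSE:P1(v=2,ok=F), VALIDATE:-, TRANSFORM:-, EMIT:-] out:-; in:P1
Tick 2: [PARSE:-, VALIDATE:P1(v=2,ok=F), TRANSFORM:-, EMIT:-] out:-; in:-
Tick 3: [PARSE:-, VALIDATE:-, TRANSFORM:P1(v=0,ok=F), EMIT:-] out:-; in:-
Tick 4: [PARSE:P2(v=7,ok=F), VALIDATE:-, TRANSFORM:-, EMIT:P1(v=0,ok=F)] out:-; in:P2
Tick 5: [PARSE:P3(v=14,ok=F), VALIDATE:P2(v=7,ok=F), TRANSFORM:-, EMIT:-] out:P1(v=0); in:P3
Tick 6: [PARSE:-, VALIDATE:P3(v=14,ok=F), TRANSFORM:P2(v=0,ok=F), EMIT:-] out:-; in:-
Tick 7: [PARSE:P4(v=5,ok=F), VALIDATE:-, TRANSFORM:P3(v=0,ok=F), EMIT:P2(v=0,ok=F)] out:-; in:P4
Tick 8: [PARSE:P5(v=1,ok=F), VALIDATE:P4(v=5,ok=T), TRANSFORM:-, EMIT:P3(v=0,ok=F)] out:P2(v=0); in:P5
Tick 9: [PARSE:P6(v=2,ok=F), VALIDATE:P5(v=1,ok=F), TRANSFORM:P4(v=15,ok=T), EMIT:-] out:P3(v=0); in:P6
Tick 10: [PARSE:-, VALIDATE:P6(v=2,ok=F), TRANSFORM:P5(v=0,ok=F), EMIT:P4(v=15,ok=T)] out:-; in:-
Tick 11: [PARSE:-, VALIDATE:-, TRANSFORM:P6(v=0,ok=F), EMIT:P5(v=0,ok=F)] out:P4(v=15); in:-
At end of tick 11: ['-', '-', 'P6', 'P5']

Answer: - - P6 P5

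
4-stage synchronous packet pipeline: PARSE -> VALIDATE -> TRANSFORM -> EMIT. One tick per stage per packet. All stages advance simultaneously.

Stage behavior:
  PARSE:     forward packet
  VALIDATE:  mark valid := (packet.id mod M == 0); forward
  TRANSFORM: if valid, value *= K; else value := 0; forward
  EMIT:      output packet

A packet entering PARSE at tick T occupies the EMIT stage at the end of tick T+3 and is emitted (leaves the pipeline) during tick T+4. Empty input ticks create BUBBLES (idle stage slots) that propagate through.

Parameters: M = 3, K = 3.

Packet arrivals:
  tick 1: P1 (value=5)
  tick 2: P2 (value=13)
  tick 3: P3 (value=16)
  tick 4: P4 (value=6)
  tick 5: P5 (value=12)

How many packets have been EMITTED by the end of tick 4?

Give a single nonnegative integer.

Answer: 0

Derivation:
Tick 1: [PARSE:P1(v=5,ok=F), VALIDATE:-, TRANSFORM:-, EMIT:-] out:-; in:P1
Tick 2: [PARSE:P2(v=13,ok=F), VALIDATE:P1(v=5,ok=F), TRANSFORM:-, EMIT:-] out:-; in:P2
Tick 3: [PARSE:P3(v=16,ok=F), VALIDATE:P2(v=13,ok=F), TRANSFORM:P1(v=0,ok=F), EMIT:-] out:-; in:P3
Tick 4: [PARSE:P4(v=6,ok=F), VALIDATE:P3(v=16,ok=T), TRANSFORM:P2(v=0,ok=F), EMIT:P1(v=0,ok=F)] out:-; in:P4
Emitted by tick 4: []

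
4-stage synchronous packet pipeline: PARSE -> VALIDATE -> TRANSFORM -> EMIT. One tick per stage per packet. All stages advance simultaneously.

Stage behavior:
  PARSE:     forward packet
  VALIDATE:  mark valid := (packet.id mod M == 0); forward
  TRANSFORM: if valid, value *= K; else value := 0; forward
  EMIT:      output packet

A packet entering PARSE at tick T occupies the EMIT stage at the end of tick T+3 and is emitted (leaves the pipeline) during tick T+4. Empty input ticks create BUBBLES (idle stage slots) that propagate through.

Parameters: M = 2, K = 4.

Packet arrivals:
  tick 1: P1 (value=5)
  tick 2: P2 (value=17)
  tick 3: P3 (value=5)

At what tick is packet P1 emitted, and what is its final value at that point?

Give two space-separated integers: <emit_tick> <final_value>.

Answer: 5 0

Derivation:
Tick 1: [PARSE:P1(v=5,ok=F), VALIDATE:-, TRANSFORM:-, EMIT:-] out:-; in:P1
Tick 2: [PARSE:P2(v=17,ok=F), VALIDATE:P1(v=5,ok=F), TRANSFORM:-, EMIT:-] out:-; in:P2
Tick 3: [PARSE:P3(v=5,ok=F), VALIDATE:P2(v=17,ok=T), TRANSFORM:P1(v=0,ok=F), EMIT:-] out:-; in:P3
Tick 4: [PARSE:-, VALIDATE:P3(v=5,ok=F), TRANSFORM:P2(v=68,ok=T), EMIT:P1(v=0,ok=F)] out:-; in:-
Tick 5: [PARSE:-, VALIDATE:-, TRANSFORM:P3(v=0,ok=F), EMIT:P2(v=68,ok=T)] out:P1(v=0); in:-
Tick 6: [PARSE:-, VALIDATE:-, TRANSFORM:-, EMIT:P3(v=0,ok=F)] out:P2(v=68); in:-
Tick 7: [PARSE:-, VALIDATE:-, TRANSFORM:-, EMIT:-] out:P3(v=0); in:-
P1: arrives tick 1, valid=False (id=1, id%2=1), emit tick 5, final value 0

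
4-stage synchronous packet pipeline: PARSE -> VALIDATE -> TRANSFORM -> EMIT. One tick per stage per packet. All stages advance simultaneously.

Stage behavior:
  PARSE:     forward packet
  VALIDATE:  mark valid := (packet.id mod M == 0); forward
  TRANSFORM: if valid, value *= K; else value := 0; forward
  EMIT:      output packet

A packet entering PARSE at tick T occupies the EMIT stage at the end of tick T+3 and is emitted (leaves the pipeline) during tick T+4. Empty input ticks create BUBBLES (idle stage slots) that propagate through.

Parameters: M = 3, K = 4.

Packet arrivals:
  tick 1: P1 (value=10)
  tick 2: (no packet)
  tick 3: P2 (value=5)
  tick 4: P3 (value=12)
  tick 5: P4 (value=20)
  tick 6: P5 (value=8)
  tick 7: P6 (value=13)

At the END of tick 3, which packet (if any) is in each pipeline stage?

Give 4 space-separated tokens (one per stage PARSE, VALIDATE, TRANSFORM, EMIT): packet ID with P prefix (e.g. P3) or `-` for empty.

Tick 1: [PARSE:P1(v=10,ok=F), VALIDATE:-, TRANSFORM:-, EMIT:-] out:-; in:P1
Tick 2: [PARSE:-, VALIDATE:P1(v=10,ok=F), TRANSFORM:-, EMIT:-] out:-; in:-
Tick 3: [PARSE:P2(v=5,ok=F), VALIDATE:-, TRANSFORM:P1(v=0,ok=F), EMIT:-] out:-; in:P2
At end of tick 3: ['P2', '-', 'P1', '-']

Answer: P2 - P1 -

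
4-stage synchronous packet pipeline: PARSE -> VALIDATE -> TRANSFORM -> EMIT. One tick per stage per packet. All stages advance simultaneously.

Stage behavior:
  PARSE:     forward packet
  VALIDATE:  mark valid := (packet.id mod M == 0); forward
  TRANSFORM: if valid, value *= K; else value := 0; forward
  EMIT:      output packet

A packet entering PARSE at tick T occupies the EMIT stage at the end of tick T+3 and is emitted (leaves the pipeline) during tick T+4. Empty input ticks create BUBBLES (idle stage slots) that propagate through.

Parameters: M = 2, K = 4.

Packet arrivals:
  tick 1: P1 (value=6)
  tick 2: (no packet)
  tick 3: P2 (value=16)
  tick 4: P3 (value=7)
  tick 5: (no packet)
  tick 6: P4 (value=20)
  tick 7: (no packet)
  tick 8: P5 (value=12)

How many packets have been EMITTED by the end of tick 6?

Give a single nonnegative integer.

Answer: 1

Derivation:
Tick 1: [PARSE:P1(v=6,ok=F), VALIDATE:-, TRANSFORM:-, EMIT:-] out:-; in:P1
Tick 2: [PARSE:-, VALIDATE:P1(v=6,ok=F), TRANSFORM:-, EMIT:-] out:-; in:-
Tick 3: [PARSE:P2(v=16,ok=F), VALIDATE:-, TRANSFORM:P1(v=0,ok=F), EMIT:-] out:-; in:P2
Tick 4: [PARSE:P3(v=7,ok=F), VALIDATE:P2(v=16,ok=T), TRANSFORM:-, EMIT:P1(v=0,ok=F)] out:-; in:P3
Tick 5: [PARSE:-, VALIDATE:P3(v=7,ok=F), TRANSFORM:P2(v=64,ok=T), EMIT:-] out:P1(v=0); in:-
Tick 6: [PARSE:P4(v=20,ok=F), VALIDATE:-, TRANSFORM:P3(v=0,ok=F), EMIT:P2(v=64,ok=T)] out:-; in:P4
Emitted by tick 6: ['P1']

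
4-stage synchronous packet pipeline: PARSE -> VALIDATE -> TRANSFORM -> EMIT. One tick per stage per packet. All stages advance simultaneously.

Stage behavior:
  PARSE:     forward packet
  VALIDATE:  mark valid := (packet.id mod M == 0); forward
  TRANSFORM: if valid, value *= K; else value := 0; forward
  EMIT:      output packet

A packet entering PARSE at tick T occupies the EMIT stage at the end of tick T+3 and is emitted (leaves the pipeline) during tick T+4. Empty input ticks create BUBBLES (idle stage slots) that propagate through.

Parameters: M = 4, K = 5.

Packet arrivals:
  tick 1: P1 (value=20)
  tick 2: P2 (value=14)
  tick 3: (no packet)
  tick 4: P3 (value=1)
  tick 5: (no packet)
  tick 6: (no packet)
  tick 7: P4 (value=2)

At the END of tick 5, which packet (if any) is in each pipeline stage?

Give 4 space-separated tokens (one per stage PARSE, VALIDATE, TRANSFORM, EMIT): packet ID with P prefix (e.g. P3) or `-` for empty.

Answer: - P3 - P2

Derivation:
Tick 1: [PARSE:P1(v=20,ok=F), VALIDATE:-, TRANSFORM:-, EMIT:-] out:-; in:P1
Tick 2: [PARSE:P2(v=14,ok=F), VALIDATE:P1(v=20,ok=F), TRANSFORM:-, EMIT:-] out:-; in:P2
Tick 3: [PARSE:-, VALIDATE:P2(v=14,ok=F), TRANSFORM:P1(v=0,ok=F), EMIT:-] out:-; in:-
Tick 4: [PARSE:P3(v=1,ok=F), VALIDATE:-, TRANSFORM:P2(v=0,ok=F), EMIT:P1(v=0,ok=F)] out:-; in:P3
Tick 5: [PARSE:-, VALIDATE:P3(v=1,ok=F), TRANSFORM:-, EMIT:P2(v=0,ok=F)] out:P1(v=0); in:-
At end of tick 5: ['-', 'P3', '-', 'P2']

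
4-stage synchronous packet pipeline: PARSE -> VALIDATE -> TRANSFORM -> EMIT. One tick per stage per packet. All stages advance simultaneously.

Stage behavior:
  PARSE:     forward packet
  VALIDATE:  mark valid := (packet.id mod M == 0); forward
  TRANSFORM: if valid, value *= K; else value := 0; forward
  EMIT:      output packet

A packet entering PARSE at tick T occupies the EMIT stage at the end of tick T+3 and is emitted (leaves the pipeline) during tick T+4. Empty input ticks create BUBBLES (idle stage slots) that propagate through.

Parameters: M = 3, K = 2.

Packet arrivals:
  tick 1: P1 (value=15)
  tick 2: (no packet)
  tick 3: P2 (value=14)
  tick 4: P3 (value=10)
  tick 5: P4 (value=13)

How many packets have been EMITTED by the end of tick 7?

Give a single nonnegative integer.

Tick 1: [PARSE:P1(v=15,ok=F), VALIDATE:-, TRANSFORM:-, EMIT:-] out:-; in:P1
Tick 2: [PARSE:-, VALIDATE:P1(v=15,ok=F), TRANSFORM:-, EMIT:-] out:-; in:-
Tick 3: [PARSE:P2(v=14,ok=F), VALIDATE:-, TRANSFORM:P1(v=0,ok=F), EMIT:-] out:-; in:P2
Tick 4: [PARSE:P3(v=10,ok=F), VALIDATE:P2(v=14,ok=F), TRANSFORM:-, EMIT:P1(v=0,ok=F)] out:-; in:P3
Tick 5: [PARSE:P4(v=13,ok=F), VALIDATE:P3(v=10,ok=T), TRANSFORM:P2(v=0,ok=F), EMIT:-] out:P1(v=0); in:P4
Tick 6: [PARSE:-, VALIDATE:P4(v=13,ok=F), TRANSFORM:P3(v=20,ok=T), EMIT:P2(v=0,ok=F)] out:-; in:-
Tick 7: [PARSE:-, VALIDATE:-, TRANSFORM:P4(v=0,ok=F), EMIT:P3(v=20,ok=T)] out:P2(v=0); in:-
Emitted by tick 7: ['P1', 'P2']

Answer: 2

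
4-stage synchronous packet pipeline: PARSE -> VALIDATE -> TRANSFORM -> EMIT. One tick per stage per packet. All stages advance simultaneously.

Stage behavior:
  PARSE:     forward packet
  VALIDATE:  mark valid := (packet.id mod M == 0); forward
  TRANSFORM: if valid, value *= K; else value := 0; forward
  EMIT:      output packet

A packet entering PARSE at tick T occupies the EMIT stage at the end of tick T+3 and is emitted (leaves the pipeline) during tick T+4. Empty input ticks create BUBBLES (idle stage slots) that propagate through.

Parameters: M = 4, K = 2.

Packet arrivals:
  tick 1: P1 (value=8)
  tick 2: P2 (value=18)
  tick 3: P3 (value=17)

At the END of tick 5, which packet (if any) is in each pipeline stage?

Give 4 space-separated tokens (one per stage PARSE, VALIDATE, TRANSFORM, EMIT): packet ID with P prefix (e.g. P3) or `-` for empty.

Answer: - - P3 P2

Derivation:
Tick 1: [PARSE:P1(v=8,ok=F), VALIDATE:-, TRANSFORM:-, EMIT:-] out:-; in:P1
Tick 2: [PARSE:P2(v=18,ok=F), VALIDATE:P1(v=8,ok=F), TRANSFORM:-, EMIT:-] out:-; in:P2
Tick 3: [PARSE:P3(v=17,ok=F), VALIDATE:P2(v=18,ok=F), TRANSFORM:P1(v=0,ok=F), EMIT:-] out:-; in:P3
Tick 4: [PARSE:-, VALIDATE:P3(v=17,ok=F), TRANSFORM:P2(v=0,ok=F), EMIT:P1(v=0,ok=F)] out:-; in:-
Tick 5: [PARSE:-, VALIDATE:-, TRANSFORM:P3(v=0,ok=F), EMIT:P2(v=0,ok=F)] out:P1(v=0); in:-
At end of tick 5: ['-', '-', 'P3', 'P2']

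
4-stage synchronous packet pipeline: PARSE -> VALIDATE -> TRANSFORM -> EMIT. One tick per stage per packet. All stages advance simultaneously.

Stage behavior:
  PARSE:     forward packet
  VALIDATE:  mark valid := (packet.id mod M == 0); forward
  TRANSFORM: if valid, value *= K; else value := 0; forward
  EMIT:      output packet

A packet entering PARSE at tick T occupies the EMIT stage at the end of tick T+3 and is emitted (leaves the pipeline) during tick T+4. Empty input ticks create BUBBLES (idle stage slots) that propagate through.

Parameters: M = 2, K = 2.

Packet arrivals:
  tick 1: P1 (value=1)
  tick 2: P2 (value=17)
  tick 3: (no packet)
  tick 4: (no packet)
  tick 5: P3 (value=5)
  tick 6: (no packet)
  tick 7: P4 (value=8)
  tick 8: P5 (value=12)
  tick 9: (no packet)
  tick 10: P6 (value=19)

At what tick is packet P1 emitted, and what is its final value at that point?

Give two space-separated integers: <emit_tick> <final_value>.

Tick 1: [PARSE:P1(v=1,ok=F), VALIDATE:-, TRANSFORM:-, EMIT:-] out:-; in:P1
Tick 2: [PARSE:P2(v=17,ok=F), VALIDATE:P1(v=1,ok=F), TRANSFORM:-, EMIT:-] out:-; in:P2
Tick 3: [PARSE:-, VALIDATE:P2(v=17,ok=T), TRANSFORM:P1(v=0,ok=F), EMIT:-] out:-; in:-
Tick 4: [PARSE:-, VALIDATE:-, TRANSFORM:P2(v=34,ok=T), EMIT:P1(v=0,ok=F)] out:-; in:-
Tick 5: [PARSE:P3(v=5,ok=F), VALIDATE:-, TRANSFORM:-, EMIT:P2(v=34,ok=T)] out:P1(v=0); in:P3
Tick 6: [PARSE:-, VALIDATE:P3(v=5,ok=F), TRANSFORM:-, EMIT:-] out:P2(v=34); in:-
Tick 7: [PARSE:P4(v=8,ok=F), VALIDATE:-, TRANSFORM:P3(v=0,ok=F), EMIT:-] out:-; in:P4
Tick 8: [PARSE:P5(v=12,ok=F), VALIDATE:P4(v=8,ok=T), TRANSFORM:-, EMIT:P3(v=0,ok=F)] out:-; in:P5
Tick 9: [PARSE:-, VALIDATE:P5(v=12,ok=F), TRANSFORM:P4(v=16,ok=T), EMIT:-] out:P3(v=0); in:-
Tick 10: [PARSE:P6(v=19,ok=F), VALIDATE:-, TRANSFORM:P5(v=0,ok=F), EMIT:P4(v=16,ok=T)] out:-; in:P6
Tick 11: [PARSE:-, VALIDATE:P6(v=19,ok=T), TRANSFORM:-, EMIT:P5(v=0,ok=F)] out:P4(v=16); in:-
Tick 12: [PARSE:-, VALIDATE:-, TRANSFORM:P6(v=38,ok=T), EMIT:-] out:P5(v=0); in:-
Tick 13: [PARSE:-, VALIDATE:-, TRANSFORM:-, EMIT:P6(v=38,ok=T)] out:-; in:-
Tick 14: [PARSE:-, VALIDATE:-, TRANSFORM:-, EMIT:-] out:P6(v=38); in:-
P1: arrives tick 1, valid=False (id=1, id%2=1), emit tick 5, final value 0

Answer: 5 0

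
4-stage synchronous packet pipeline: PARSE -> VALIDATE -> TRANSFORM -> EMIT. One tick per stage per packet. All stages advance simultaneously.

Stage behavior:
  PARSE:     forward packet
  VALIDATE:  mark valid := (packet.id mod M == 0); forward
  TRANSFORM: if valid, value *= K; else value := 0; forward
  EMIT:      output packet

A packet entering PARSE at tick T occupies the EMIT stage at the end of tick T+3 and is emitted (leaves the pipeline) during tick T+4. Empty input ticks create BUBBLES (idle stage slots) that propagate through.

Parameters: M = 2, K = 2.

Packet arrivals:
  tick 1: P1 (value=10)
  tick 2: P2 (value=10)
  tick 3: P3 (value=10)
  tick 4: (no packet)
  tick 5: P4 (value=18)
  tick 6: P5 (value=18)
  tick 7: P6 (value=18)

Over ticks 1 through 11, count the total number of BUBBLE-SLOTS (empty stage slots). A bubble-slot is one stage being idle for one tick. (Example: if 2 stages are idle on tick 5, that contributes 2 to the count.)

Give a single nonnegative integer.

Answer: 20

Derivation:
Tick 1: [PARSE:P1(v=10,ok=F), VALIDATE:-, TRANSFORM:-, EMIT:-] out:-; bubbles=3
Tick 2: [PARSE:P2(v=10,ok=F), VALIDATE:P1(v=10,ok=F), TRANSFORM:-, EMIT:-] out:-; bubbles=2
Tick 3: [PARSE:P3(v=10,ok=F), VALIDATE:P2(v=10,ok=T), TRANSFORM:P1(v=0,ok=F), EMIT:-] out:-; bubbles=1
Tick 4: [PARSE:-, VALIDATE:P3(v=10,ok=F), TRANSFORM:P2(v=20,ok=T), EMIT:P1(v=0,ok=F)] out:-; bubbles=1
Tick 5: [PARSE:P4(v=18,ok=F), VALIDATE:-, TRANSFORM:P3(v=0,ok=F), EMIT:P2(v=20,ok=T)] out:P1(v=0); bubbles=1
Tick 6: [PARSE:P5(v=18,ok=F), VALIDATE:P4(v=18,ok=T), TRANSFORM:-, EMIT:P3(v=0,ok=F)] out:P2(v=20); bubbles=1
Tick 7: [PARSE:P6(v=18,ok=F), VALIDATE:P5(v=18,ok=F), TRANSFORM:P4(v=36,ok=T), EMIT:-] out:P3(v=0); bubbles=1
Tick 8: [PARSE:-, VALIDATE:P6(v=18,ok=T), TRANSFORM:P5(v=0,ok=F), EMIT:P4(v=36,ok=T)] out:-; bubbles=1
Tick 9: [PARSE:-, VALIDATE:-, TRANSFORM:P6(v=36,ok=T), EMIT:P5(v=0,ok=F)] out:P4(v=36); bubbles=2
Tick 10: [PARSE:-, VALIDATE:-, TRANSFORM:-, EMIT:P6(v=36,ok=T)] out:P5(v=0); bubbles=3
Tick 11: [PARSE:-, VALIDATE:-, TRANSFORM:-, EMIT:-] out:P6(v=36); bubbles=4
Total bubble-slots: 20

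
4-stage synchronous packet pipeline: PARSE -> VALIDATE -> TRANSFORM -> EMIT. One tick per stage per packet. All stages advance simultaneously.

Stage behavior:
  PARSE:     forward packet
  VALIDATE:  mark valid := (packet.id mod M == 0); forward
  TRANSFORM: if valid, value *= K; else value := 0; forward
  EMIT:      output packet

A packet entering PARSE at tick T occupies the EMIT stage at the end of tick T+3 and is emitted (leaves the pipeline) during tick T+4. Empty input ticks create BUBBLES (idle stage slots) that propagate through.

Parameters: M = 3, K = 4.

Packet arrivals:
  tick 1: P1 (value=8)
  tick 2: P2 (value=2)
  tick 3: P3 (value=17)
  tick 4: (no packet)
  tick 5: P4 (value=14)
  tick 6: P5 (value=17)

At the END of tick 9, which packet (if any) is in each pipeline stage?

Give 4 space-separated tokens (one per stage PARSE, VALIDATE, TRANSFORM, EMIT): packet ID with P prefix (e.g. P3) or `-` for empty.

Answer: - - - P5

Derivation:
Tick 1: [PARSE:P1(v=8,ok=F), VALIDATE:-, TRANSFORM:-, EMIT:-] out:-; in:P1
Tick 2: [PARSE:P2(v=2,ok=F), VALIDATE:P1(v=8,ok=F), TRANSFORM:-, EMIT:-] out:-; in:P2
Tick 3: [PARSE:P3(v=17,ok=F), VALIDATE:P2(v=2,ok=F), TRANSFORM:P1(v=0,ok=F), EMIT:-] out:-; in:P3
Tick 4: [PARSE:-, VALIDATE:P3(v=17,ok=T), TRANSFORM:P2(v=0,ok=F), EMIT:P1(v=0,ok=F)] out:-; in:-
Tick 5: [PARSE:P4(v=14,ok=F), VALIDATE:-, TRANSFORM:P3(v=68,ok=T), EMIT:P2(v=0,ok=F)] out:P1(v=0); in:P4
Tick 6: [PARSE:P5(v=17,ok=F), VALIDATE:P4(v=14,ok=F), TRANSFORM:-, EMIT:P3(v=68,ok=T)] out:P2(v=0); in:P5
Tick 7: [PARSE:-, VALIDATE:P5(v=17,ok=F), TRANSFORM:P4(v=0,ok=F), EMIT:-] out:P3(v=68); in:-
Tick 8: [PARSE:-, VALIDATE:-, TRANSFORM:P5(v=0,ok=F), EMIT:P4(v=0,ok=F)] out:-; in:-
Tick 9: [PARSE:-, VALIDATE:-, TRANSFORM:-, EMIT:P5(v=0,ok=F)] out:P4(v=0); in:-
At end of tick 9: ['-', '-', '-', 'P5']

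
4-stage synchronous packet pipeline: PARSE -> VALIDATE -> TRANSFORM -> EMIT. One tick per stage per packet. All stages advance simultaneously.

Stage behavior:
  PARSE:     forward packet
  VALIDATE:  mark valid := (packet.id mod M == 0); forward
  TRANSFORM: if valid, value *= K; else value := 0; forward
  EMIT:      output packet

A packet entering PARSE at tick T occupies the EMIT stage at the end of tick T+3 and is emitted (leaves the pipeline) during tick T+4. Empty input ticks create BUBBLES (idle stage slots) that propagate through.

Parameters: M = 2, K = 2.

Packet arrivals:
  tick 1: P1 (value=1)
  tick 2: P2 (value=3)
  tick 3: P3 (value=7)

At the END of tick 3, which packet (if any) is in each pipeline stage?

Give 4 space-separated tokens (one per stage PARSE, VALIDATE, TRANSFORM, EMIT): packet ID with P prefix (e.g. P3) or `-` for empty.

Tick 1: [PARSE:P1(v=1,ok=F), VALIDATE:-, TRANSFORM:-, EMIT:-] out:-; in:P1
Tick 2: [PARSE:P2(v=3,ok=F), VALIDATE:P1(v=1,ok=F), TRANSFORM:-, EMIT:-] out:-; in:P2
Tick 3: [PARSE:P3(v=7,ok=F), VALIDATE:P2(v=3,ok=T), TRANSFORM:P1(v=0,ok=F), EMIT:-] out:-; in:P3
At end of tick 3: ['P3', 'P2', 'P1', '-']

Answer: P3 P2 P1 -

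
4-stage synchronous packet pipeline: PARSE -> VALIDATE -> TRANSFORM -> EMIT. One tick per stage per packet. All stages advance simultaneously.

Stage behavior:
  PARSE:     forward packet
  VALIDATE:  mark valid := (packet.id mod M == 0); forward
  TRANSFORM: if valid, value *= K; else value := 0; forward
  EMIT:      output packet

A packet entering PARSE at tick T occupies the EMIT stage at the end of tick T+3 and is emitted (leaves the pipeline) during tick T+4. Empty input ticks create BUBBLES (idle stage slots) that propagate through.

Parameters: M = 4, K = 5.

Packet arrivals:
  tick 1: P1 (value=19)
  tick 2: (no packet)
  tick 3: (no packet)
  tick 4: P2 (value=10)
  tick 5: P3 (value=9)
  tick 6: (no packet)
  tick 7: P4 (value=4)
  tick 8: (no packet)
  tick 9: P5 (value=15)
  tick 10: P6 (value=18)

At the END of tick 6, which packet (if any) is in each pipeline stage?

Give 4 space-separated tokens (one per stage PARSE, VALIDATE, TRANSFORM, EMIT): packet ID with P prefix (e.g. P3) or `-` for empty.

Answer: - P3 P2 -

Derivation:
Tick 1: [PARSE:P1(v=19,ok=F), VALIDATE:-, TRANSFORM:-, EMIT:-] out:-; in:P1
Tick 2: [PARSE:-, VALIDATE:P1(v=19,ok=F), TRANSFORM:-, EMIT:-] out:-; in:-
Tick 3: [PARSE:-, VALIDATE:-, TRANSFORM:P1(v=0,ok=F), EMIT:-] out:-; in:-
Tick 4: [PARSE:P2(v=10,ok=F), VALIDATE:-, TRANSFORM:-, EMIT:P1(v=0,ok=F)] out:-; in:P2
Tick 5: [PARSE:P3(v=9,ok=F), VALIDATE:P2(v=10,ok=F), TRANSFORM:-, EMIT:-] out:P1(v=0); in:P3
Tick 6: [PARSE:-, VALIDATE:P3(v=9,ok=F), TRANSFORM:P2(v=0,ok=F), EMIT:-] out:-; in:-
At end of tick 6: ['-', 'P3', 'P2', '-']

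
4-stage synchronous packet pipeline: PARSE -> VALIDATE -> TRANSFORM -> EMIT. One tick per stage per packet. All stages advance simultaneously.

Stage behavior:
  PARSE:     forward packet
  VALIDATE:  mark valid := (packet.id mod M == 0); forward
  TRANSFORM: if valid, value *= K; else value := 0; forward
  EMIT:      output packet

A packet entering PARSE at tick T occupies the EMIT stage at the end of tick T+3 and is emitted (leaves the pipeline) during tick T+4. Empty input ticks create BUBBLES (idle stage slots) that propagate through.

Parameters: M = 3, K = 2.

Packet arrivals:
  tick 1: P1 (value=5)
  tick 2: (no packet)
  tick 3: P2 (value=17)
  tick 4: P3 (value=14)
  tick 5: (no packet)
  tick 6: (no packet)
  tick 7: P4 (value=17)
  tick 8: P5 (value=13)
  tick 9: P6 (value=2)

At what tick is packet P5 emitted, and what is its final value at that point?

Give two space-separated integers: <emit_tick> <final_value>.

Tick 1: [PARSE:P1(v=5,ok=F), VALIDATE:-, TRANSFORM:-, EMIT:-] out:-; in:P1
Tick 2: [PARSE:-, VALIDATE:P1(v=5,ok=F), TRANSFORM:-, EMIT:-] out:-; in:-
Tick 3: [PARSE:P2(v=17,ok=F), VALIDATE:-, TRANSFORM:P1(v=0,ok=F), EMIT:-] out:-; in:P2
Tick 4: [PARSE:P3(v=14,ok=F), VALIDATE:P2(v=17,ok=F), TRANSFORM:-, EMIT:P1(v=0,ok=F)] out:-; in:P3
Tick 5: [PARSE:-, VALIDATE:P3(v=14,ok=T), TRANSFORM:P2(v=0,ok=F), EMIT:-] out:P1(v=0); in:-
Tick 6: [PARSE:-, VALIDATE:-, TRANSFORM:P3(v=28,ok=T), EMIT:P2(v=0,ok=F)] out:-; in:-
Tick 7: [PARSE:P4(v=17,ok=F), VALIDATE:-, TRANSFORM:-, EMIT:P3(v=28,ok=T)] out:P2(v=0); in:P4
Tick 8: [PARSE:P5(v=13,ok=F), VALIDATE:P4(v=17,ok=F), TRANSFORM:-, EMIT:-] out:P3(v=28); in:P5
Tick 9: [PARSE:P6(v=2,ok=F), VALIDATE:P5(v=13,ok=F), TRANSFORM:P4(v=0,ok=F), EMIT:-] out:-; in:P6
Tick 10: [PARSE:-, VALIDATE:P6(v=2,ok=T), TRANSFORM:P5(v=0,ok=F), EMIT:P4(v=0,ok=F)] out:-; in:-
Tick 11: [PARSE:-, VALIDATE:-, TRANSFORM:P6(v=4,ok=T), EMIT:P5(v=0,ok=F)] out:P4(v=0); in:-
Tick 12: [PARSE:-, VALIDATE:-, TRANSFORM:-, EMIT:P6(v=4,ok=T)] out:P5(v=0); in:-
Tick 13: [PARSE:-, VALIDATE:-, TRANSFORM:-, EMIT:-] out:P6(v=4); in:-
P5: arrives tick 8, valid=False (id=5, id%3=2), emit tick 12, final value 0

Answer: 12 0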